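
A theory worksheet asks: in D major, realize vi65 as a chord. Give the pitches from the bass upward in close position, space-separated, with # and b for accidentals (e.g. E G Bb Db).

The numeral's case and figure indicate a minor seventh chord. In D major its root, scale degree 6, is B.
That chord is spelled B-D-F#-A.
With the 65 figure the chord is in first inversion; from the bass D upward in close position it reads D-F#-A-B.

D F# A B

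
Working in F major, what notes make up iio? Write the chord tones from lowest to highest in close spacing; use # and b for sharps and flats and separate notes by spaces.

G Bb Db

Scale degree 2 in F major is G; here the chord built on it is altered to a diminished triad. iio is the diminished supertonic triad, borrowed from the parallel minor.
So the chord is G-Bb-Db, a diminished triad.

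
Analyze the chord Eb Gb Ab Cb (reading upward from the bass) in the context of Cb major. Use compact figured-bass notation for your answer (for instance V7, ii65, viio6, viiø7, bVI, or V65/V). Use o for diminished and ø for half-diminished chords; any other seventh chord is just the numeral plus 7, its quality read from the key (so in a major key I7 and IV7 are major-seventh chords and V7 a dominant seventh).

vi43

The pitches Ab-Cb-Eb-Gb form a minor seventh chord rooted on Ab.
Ab is scale degree 6 in Cb major, and a minor seventh chord on that degree is written vi7.
With Eb in the bass the chord is in second inversion, so the figured bass is 43.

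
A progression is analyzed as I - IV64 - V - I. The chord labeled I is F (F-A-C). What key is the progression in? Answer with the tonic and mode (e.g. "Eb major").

The anchor chord is a major triad on F, labeled I.
If F is scale degree 1 and the mode makes that degree carry a major triad, the tonic is F and the mode is major.

F major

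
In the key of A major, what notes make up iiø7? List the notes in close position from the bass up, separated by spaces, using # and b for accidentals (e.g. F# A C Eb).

B D F A

Scale degree 2 in A major is B; here the chord built on it is altered to a half-diminished seventh chord. iiø7 is the half-diminished supertonic seventh, borrowed from the parallel minor.
So the chord is B-D-F-A, a half-diminished seventh chord.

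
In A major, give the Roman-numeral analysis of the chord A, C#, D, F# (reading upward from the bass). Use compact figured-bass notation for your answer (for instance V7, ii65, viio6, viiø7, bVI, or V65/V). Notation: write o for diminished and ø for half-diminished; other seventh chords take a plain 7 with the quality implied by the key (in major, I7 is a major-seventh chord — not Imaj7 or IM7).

IV43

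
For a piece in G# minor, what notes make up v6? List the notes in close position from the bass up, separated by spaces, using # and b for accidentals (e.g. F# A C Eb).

F# A# D#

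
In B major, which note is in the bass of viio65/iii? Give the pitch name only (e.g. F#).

E#

The applied chord viio65/iii is rooted on C##: C##-E#-G#-B.
The figure 65 means first inversion — the third is in the bass.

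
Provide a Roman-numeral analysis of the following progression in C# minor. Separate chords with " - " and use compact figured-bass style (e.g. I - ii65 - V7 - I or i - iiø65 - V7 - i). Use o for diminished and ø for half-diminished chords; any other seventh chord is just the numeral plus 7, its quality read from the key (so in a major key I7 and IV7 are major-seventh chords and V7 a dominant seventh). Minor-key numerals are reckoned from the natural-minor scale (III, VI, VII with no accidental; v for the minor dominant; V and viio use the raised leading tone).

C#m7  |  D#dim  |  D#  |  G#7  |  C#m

C#m7 has root C#, degree 1 in C# minor, so i7.
D#dim has root D#, degree 2 in C# minor, so iio.
D# is the secondary dominant of V (major triad on D#): V/V.
G#7: dominant seventh chord on G# = scale degree 5 → V7.
C#m: minor triad on C# = scale degree 1 → i.

i7 - iio - V/V - V7 - i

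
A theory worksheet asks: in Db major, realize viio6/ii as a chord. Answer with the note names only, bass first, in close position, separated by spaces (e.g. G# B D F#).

The slash marks an applied leading-tone chord: viio of ii. In Db major, ii is Eb, so the leading tone to it is D, a half step below.
Building a diminished triad on D gives D-F-Ab.
With the 6 figure the chord is in first inversion; from the bass F upward in close position it reads F-Ab-D.

F Ab D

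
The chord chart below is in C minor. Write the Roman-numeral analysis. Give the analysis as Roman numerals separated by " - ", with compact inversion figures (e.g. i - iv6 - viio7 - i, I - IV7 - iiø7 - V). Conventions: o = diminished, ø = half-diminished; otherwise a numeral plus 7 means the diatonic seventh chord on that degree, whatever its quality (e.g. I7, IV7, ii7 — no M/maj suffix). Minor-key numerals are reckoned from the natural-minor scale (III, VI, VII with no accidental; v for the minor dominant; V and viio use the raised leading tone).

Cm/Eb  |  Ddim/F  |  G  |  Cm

Cm/Eb: root C is the tonic; minor triad there is i6.
Ddim/F: root D is the supertonic; diminished triad there is iio6.
G: root G is the dominant; major triad there is V.
Cm has root C, degree 1 in C minor, so i.

i6 - iio6 - V - i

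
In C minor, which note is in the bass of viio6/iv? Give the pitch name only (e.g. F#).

The applied chord viio6/iv is rooted on E: E-G-Bb.
The figure 6 means first inversion — the third is in the bass.

G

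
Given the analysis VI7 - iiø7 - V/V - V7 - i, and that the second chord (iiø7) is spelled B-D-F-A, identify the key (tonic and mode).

The anchor chord is a half-diminished seventh chord on B, labeled iiø7.
iiø7 on B implies B is the supertonic; that puts the tonic at A, and the lowercase numeral fits minor mode.

A minor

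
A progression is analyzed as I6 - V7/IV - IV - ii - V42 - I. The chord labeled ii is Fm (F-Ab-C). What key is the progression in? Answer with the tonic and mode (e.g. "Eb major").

Eb major

ii is given as F-Ab-C — a minor triad with root F.
ii on F implies F is the supertonic; that puts the tonic at Eb, and the lowercase numeral fits major mode.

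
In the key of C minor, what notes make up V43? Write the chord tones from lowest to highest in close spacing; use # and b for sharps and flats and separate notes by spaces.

In C minor, the fifth degree is G. The dominant is major (leading tone raised), so V is a dominant seventh chord.
Stacking thirds from G gives G-B-D-F.
The figured bass 43 indicates second inversion, placing the fifth (D) in the bass: D-F-G-B.

D F G B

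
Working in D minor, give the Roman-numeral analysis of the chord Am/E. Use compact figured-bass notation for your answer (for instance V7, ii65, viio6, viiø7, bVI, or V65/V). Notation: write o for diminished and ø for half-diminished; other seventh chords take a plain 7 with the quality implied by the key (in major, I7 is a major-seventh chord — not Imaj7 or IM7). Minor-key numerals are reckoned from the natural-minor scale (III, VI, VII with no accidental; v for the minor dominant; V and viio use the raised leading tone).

Stacked in thirds the chord is A-C-E: a minor triad on A.
In D minor, A is the dominant; the diatonic minor triad there is v.
With E in the bass the chord is in second inversion, so the figured bass is 64.

v64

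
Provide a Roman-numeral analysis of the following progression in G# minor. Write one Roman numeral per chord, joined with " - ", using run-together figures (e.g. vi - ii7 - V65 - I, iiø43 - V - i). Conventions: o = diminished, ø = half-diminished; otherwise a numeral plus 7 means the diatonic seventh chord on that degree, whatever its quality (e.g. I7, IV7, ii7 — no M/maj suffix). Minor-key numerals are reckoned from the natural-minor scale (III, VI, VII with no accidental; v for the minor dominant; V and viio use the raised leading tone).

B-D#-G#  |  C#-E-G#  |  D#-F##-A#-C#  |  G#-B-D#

B-D#-G#: root G# is the tonic; minor triad there is i6.
C#-E-G#: minor triad on C# = scale degree 4 → iv.
D#-F##-A#-C#: dominant seventh chord on D# = scale degree 5 → V7.
G#-B-D#: root G# is the tonic; minor triad there is i.

i6 - iv - V7 - i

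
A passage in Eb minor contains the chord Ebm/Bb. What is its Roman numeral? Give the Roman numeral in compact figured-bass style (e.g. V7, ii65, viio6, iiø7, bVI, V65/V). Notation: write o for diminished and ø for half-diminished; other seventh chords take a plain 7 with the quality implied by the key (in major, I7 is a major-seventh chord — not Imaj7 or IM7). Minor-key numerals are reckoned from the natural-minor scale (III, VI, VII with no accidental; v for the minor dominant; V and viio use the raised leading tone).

i64

The pitches Eb-Gb-Bb form a minor triad rooted on Eb.
In Eb minor, Eb is the tonic; the diatonic minor triad there is i.
With Bb in the bass the chord is in second inversion, so the figured bass is 64.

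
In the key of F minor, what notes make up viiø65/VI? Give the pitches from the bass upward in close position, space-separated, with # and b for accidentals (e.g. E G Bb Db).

viiø65/VI is a secondary leading-tone chord. The target VI is Db in F minor; the applied chord is rooted a semitone below, on C.
Building a half-diminished seventh chord on C gives C-Eb-Gb-Bb.
The figured bass 65 indicates first inversion, placing the third (Eb) in the bass: Eb-Gb-Bb-C.

Eb Gb Bb C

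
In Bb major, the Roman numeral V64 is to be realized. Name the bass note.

C

V in Bb major has root F; the chord is F-A-C.
The figure 64 means second inversion — the fifth is in the bass.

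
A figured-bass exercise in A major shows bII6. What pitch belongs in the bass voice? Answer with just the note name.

bII in A major has root Bb; the chord is Bb-D-F.
The figure 6 means first inversion — the third is in the bass.

D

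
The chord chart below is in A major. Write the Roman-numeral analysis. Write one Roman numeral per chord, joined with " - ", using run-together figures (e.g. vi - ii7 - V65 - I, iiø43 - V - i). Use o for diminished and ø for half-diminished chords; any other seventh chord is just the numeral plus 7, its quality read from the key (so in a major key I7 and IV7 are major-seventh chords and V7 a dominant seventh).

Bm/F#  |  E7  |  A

ii64 - V7 - I

Bm/F# has root B, degree 2 in A major, so ii64.
E7: dominant seventh chord on E = scale degree 5 → V7.
A: root A is the tonic; major triad there is I.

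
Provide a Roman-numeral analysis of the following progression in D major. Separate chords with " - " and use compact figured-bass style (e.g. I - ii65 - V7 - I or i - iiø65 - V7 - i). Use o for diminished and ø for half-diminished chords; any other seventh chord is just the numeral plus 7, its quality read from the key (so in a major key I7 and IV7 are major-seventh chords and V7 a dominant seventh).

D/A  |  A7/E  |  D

D/A has root D, degree 1 in D major, so I64.
A7/E has root A, degree 5 in D major, so V43.
D: root D is the tonic; major triad there is I.

I64 - V43 - I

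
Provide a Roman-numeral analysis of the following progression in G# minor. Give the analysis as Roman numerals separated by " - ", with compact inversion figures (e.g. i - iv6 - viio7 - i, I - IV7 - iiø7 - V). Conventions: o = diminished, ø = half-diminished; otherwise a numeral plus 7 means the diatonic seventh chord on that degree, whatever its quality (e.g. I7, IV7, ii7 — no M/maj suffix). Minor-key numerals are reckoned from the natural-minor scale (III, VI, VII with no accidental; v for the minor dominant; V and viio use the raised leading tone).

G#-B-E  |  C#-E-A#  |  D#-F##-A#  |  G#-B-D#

VI6 - iio6 - V - i

G#-B-E: major triad on E = scale degree 6 → VI6.
C#-E-A# has root A#, degree 2 in G# minor, so iio6.
D#-F##-A#: root D# is the dominant; major triad there is V.
G#-B-D#: minor triad on G# = scale degree 1 → i.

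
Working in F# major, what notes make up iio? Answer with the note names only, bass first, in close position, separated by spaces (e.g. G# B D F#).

iio is the diminished supertonic triad, borrowed from the parallel minor. In F# major that root is G#.
So the chord is G#-B-D.

G# B D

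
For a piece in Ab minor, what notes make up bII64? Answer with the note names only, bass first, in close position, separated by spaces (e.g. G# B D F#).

Fb Bbb Db

Scale degree 2 in Ab minor is Bb; lowering it a half step gives Bbb. bII64 is the Neapolitan chord — a major triad on the lowered second degree.
So the chord is Bbb-Db-Fb.
With the 64 figure the chord is in second inversion; from the bass Fb upward in close position it reads Fb-Bbb-Db.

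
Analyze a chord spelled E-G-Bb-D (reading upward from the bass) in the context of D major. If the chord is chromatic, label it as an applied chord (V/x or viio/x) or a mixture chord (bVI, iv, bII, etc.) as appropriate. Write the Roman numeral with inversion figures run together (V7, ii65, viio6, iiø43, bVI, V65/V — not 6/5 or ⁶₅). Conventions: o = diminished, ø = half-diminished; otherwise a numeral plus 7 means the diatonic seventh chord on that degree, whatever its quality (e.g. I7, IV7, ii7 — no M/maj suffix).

The pitches E-G-Bb-D form a half-diminished seventh chord rooted on E.
E is the second degree of D major. This is the half-diminished supertonic seventh, borrowed from the parallel minor.

iiø7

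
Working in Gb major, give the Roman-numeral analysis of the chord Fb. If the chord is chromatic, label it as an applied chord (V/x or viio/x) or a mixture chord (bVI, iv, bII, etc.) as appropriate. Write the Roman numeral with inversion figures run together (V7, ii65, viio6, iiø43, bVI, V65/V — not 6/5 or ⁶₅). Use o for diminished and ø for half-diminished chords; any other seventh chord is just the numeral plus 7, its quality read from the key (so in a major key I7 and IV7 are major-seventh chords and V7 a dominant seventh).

The pitches Fb-Ab-Cb form a major triad rooted on Fb.
Fb is the lowered seventh degree of Gb major (diatonic 7 would be F). This is a major triad on the lowered seventh degree (the subtonic), borrowed from the parallel minor.

bVII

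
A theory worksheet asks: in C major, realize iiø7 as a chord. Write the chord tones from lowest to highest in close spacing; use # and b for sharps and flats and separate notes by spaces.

D F Ab C

Scale degree 2 in C major is D; here the chord built on it is altered to a half-diminished seventh chord. iiø7 is the half-diminished supertonic seventh, borrowed from the parallel minor.
So the chord is D-F-Ab-C.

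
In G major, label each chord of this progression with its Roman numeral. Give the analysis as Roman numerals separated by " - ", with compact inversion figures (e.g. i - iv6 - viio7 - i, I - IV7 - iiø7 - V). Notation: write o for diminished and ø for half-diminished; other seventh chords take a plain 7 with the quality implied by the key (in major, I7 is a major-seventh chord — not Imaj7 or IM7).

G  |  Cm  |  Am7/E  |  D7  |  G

I - iv - ii43 - V7 - I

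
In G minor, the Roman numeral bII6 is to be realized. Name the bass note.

bII in G minor has root Ab; the chord is Ab-C-Eb.
The figure 6 means first inversion — the third is in the bass.

C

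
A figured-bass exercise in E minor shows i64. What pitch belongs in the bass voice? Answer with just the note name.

i in E minor has root E; the chord is E-G-B.
The figure 64 means second inversion — the fifth is in the bass.

B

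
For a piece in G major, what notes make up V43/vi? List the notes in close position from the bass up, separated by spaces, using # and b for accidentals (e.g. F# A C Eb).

The slash means an applied dominant: we want the dominant of vi. In G major, vi is E minor, and its dominant is built on B.
Building a dominant seventh chord on B gives B-D#-F#-A.
The figured bass 43 indicates second inversion, placing the fifth (F#) in the bass: F#-A-B-D#.

F# A B D#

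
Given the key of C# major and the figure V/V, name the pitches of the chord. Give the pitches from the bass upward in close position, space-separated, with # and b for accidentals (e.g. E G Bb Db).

D# F## A#

The slash means an applied dominant: we want the dominant of V. In C# major, V is G# major, and its dominant is built on D#.
Building a major triad on D# gives D#-F##-A#.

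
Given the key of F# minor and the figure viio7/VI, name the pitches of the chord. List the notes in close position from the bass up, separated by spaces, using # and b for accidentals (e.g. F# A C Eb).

The slash marks an applied leading-tone chord: viio of VI. In F# minor, VI is D, so the leading tone to it is C#, a half step below.
Building a fully diminished seventh chord on C# gives C#-E-G-Bb.

C# E G Bb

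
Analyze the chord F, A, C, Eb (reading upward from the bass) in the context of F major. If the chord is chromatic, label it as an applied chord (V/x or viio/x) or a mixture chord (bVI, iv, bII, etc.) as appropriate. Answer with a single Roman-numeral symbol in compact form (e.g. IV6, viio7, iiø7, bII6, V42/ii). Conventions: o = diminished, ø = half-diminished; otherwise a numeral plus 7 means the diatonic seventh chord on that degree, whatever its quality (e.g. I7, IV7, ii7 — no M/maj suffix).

V7/IV

The pitches F-A-C-Eb form a dominant seventh chord rooted on F.
F is not a diatonic chord root with this quality in F major, but it lies a perfect fifth above Bb (IV), so the chord functions as an applied dominant of IV.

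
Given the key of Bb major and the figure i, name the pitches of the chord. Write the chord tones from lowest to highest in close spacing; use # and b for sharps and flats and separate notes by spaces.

i is the minor tonic, borrowed from the parallel minor. In Bb major that root is Bb.
So the chord is Bb-Db-F.

Bb Db F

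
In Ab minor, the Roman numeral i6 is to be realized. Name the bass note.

Cb

i in Ab minor has root Ab; the chord is Ab-Cb-Eb.
The figure 6 means first inversion — the third is in the bass.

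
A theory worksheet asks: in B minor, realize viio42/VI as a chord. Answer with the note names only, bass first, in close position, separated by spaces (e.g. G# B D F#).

Eb F# A C

viio42/VI is a secondary leading-tone chord. The target VI is G in B minor; the applied chord is rooted a semitone below, on F#.
Building a fully diminished seventh chord on F# gives F#-A-C-Eb.
With the 42 figure the chord is in third inversion; from the bass Eb upward in close position it reads Eb-F#-A-C.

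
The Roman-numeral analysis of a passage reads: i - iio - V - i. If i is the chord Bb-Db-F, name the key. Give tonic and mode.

Bb minor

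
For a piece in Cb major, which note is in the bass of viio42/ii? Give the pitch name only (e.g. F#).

The applied chord viio42/ii is rooted on C: C-Eb-Gb-Bbb.
The figure 42 means third inversion — the seventh is in the bass.

Bbb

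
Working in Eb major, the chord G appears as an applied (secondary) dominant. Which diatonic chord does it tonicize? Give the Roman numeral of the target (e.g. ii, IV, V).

vi

The chord is a major triad on G.
A dominant resolves down a perfect fifth: G → C. In Eb major, C is scale degree 6, i.e. vi.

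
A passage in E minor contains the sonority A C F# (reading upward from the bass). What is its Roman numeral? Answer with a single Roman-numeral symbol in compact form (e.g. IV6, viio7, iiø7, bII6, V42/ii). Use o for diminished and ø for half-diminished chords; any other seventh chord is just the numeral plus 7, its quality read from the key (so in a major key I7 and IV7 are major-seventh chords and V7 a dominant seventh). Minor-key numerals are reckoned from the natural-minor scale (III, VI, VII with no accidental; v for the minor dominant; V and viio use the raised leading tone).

Stacked in thirds the chord is F#-A-C: a diminished triad on F#.
In E minor, F# is the supertonic; the diatonic diminished triad there is iio.
With A in the bass the chord is in first inversion, so the figured bass is 6.

iio6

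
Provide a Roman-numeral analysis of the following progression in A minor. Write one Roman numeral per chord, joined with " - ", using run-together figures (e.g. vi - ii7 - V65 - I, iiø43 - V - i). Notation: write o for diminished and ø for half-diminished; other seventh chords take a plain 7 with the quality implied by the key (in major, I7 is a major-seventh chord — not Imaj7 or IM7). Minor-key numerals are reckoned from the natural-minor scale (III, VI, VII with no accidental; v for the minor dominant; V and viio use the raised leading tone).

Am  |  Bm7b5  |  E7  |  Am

i - iiø7 - V7 - i

Am: root A is the tonic; minor triad there is i.
Bm7b5: root B is the supertonic; half-diminished seventh chord there is iiø7.
E7 has root E, degree 5 in A minor, so V7.
Am has root A, degree 1 in A minor, so i.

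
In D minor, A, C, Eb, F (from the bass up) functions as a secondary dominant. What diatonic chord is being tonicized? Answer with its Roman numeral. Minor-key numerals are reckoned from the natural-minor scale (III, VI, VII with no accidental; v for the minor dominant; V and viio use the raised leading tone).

The chord is a dominant seventh chord on F.
A dominant resolves down a perfect fifth: F → Bb. In D minor, Bb is scale degree 6, i.e. VI.

VI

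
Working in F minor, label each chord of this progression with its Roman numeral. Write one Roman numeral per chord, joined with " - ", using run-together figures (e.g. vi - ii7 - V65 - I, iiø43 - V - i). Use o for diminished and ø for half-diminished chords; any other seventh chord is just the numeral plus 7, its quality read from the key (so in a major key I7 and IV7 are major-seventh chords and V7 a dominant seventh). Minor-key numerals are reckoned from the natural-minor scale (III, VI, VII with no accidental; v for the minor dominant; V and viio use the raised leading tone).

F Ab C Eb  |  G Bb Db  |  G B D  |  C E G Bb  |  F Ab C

i7 - iio - V/V - V7 - i

F-Ab-C-Eb: root F is the tonic; minor seventh chord there is i7.
G-Bb-Db: root G is the supertonic; diminished triad there is iio.
G-B-D: a major triad on G, the applied dominant of V → V/V.
C-E-G-Bb: dominant seventh chord on C = scale degree 5 → V7.
F-Ab-C: minor triad on F = scale degree 1 → i.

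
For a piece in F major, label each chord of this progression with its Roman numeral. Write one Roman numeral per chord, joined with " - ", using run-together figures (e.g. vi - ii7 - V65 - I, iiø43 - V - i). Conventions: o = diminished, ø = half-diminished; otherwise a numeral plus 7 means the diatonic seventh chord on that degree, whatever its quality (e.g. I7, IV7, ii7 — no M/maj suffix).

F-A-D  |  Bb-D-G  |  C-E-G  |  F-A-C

F-A-D: root D is the submediant; minor triad there is vi6.
Bb-D-G has root G, degree 2 in F major, so ii6.
C-E-G has root C, degree 5 in F major, so V.
F-A-C has root F, degree 1 in F major, so I.

vi6 - ii6 - V - I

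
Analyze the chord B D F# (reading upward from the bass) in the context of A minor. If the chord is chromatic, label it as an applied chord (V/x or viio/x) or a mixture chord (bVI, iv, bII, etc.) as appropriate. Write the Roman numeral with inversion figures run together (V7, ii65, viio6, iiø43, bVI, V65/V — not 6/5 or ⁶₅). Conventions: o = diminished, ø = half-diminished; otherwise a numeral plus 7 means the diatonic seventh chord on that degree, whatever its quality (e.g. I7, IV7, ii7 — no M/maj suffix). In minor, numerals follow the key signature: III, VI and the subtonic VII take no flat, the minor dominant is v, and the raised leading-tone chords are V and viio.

ii

The pitches B-D-F# form a minor triad rooted on B.
B is the second degree of A minor. This is the minor supertonic, borrowed from the parallel major (the Dorian ii).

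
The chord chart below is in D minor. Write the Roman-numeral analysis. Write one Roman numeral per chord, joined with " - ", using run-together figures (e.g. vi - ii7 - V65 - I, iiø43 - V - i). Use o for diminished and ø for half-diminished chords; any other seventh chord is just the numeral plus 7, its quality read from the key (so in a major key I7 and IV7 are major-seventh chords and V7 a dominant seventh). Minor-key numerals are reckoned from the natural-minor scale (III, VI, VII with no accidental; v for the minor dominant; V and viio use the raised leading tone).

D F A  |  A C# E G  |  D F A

D-F-A: minor triad on D = scale degree 1 → i.
A-C#-E-G: root A is the dominant; dominant seventh chord there is V7.
D-F-A has root D, degree 1 in D minor, so i.

i - V7 - i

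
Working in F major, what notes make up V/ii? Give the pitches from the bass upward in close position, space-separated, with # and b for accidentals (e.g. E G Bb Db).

The slash means an applied dominant: we want the dominant of ii. In F major, ii is G minor, and its dominant is built on D.
Building a major triad on D gives D-F#-A.

D F# A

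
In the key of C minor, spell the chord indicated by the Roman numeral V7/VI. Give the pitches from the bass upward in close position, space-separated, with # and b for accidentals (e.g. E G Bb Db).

Eb G Bb Db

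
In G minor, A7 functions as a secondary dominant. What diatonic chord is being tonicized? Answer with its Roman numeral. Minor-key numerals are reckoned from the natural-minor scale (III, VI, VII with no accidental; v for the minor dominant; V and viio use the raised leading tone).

The chord is a dominant seventh chord on A.
A dominant resolves down a perfect fifth: A → D. In G minor, D is scale degree 5, i.e. V.

V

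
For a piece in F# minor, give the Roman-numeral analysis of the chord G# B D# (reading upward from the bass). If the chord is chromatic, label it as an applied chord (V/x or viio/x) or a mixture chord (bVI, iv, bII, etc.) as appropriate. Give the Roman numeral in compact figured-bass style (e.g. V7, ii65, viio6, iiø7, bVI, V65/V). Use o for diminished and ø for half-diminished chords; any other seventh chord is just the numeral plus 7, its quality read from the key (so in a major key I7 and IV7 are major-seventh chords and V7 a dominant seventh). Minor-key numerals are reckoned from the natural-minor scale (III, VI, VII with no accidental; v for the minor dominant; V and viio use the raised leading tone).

The pitches G#-B-D# form a minor triad rooted on G#.
G# is the second degree of F# minor. This is the minor supertonic, borrowed from the parallel major (the Dorian ii).

ii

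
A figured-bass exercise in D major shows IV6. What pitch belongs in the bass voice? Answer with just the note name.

B

IV in D major has root G; the chord is G-B-D.
The figure 6 means first inversion — the third is in the bass.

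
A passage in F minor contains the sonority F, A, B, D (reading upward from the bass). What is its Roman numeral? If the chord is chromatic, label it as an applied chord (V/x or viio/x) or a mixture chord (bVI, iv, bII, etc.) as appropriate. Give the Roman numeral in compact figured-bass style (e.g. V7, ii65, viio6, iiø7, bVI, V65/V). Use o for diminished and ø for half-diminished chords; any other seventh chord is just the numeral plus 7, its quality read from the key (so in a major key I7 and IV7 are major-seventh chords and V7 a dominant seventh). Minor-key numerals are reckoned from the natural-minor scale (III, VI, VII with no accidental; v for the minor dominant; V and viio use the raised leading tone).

viiø43/V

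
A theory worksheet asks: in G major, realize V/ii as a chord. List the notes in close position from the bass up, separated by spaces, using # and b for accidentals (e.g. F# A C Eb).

V/ii is a secondary dominant — the dominant triad of ii. ii in G major is A, so the applied chord's root is E, a perfect fifth above.
Building a major triad on E gives E-G#-B.

E G# B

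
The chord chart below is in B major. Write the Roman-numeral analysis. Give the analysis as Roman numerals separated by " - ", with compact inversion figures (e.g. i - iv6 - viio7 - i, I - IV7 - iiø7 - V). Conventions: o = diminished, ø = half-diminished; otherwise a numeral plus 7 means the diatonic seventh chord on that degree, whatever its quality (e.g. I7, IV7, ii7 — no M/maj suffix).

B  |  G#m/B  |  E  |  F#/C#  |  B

I - vi6 - IV - V64 - I

B: major triad on B = scale degree 1 → I.
G#m/B: minor triad on G# = scale degree 6 → vi6.
E: root E is the subdominant; major triad there is IV.
F#/C# has root F#, degree 5 in B major, so V64.
B has root B, degree 1 in B major, so I.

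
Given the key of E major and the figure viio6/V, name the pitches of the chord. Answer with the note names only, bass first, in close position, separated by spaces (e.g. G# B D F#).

C# E A#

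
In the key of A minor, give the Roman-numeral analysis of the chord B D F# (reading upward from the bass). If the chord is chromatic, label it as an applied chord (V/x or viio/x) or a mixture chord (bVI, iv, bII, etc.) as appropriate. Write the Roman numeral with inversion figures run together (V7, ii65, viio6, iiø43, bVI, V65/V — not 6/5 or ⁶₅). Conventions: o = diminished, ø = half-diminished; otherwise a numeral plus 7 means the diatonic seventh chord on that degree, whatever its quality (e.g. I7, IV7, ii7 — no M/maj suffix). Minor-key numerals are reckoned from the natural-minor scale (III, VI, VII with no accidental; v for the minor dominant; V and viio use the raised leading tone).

ii

The pitches B-D-F# form a minor triad rooted on B.
B is the second degree of A minor. This is the minor supertonic, borrowed from the parallel major (the Dorian ii).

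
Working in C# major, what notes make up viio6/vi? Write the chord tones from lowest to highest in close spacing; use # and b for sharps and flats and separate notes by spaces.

B# D# G##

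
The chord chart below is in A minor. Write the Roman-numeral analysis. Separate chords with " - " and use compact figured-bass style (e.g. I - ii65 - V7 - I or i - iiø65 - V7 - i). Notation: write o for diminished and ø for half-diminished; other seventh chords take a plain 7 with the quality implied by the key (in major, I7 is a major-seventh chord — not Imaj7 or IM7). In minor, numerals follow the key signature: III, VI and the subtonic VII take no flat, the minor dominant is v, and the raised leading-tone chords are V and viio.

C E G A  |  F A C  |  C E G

C-E-G-A: root A is the tonic; minor seventh chord there is i65.
F-A-C: root F is the submediant; major triad there is VI.
C-E-G has root C, degree 3 in A minor, so III.

i65 - VI - III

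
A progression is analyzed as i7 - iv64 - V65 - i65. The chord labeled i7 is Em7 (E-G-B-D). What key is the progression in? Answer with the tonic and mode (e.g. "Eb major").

E minor

The anchor chord is a minor seventh chord on E, labeled i7.
If E is scale degree 1 and the mode makes that degree carry a minor seventh chord, the tonic is E and the mode is minor.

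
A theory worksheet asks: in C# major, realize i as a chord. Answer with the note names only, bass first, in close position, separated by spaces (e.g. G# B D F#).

C# E G#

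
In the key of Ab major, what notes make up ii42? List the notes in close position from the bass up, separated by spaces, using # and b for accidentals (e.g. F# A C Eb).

In Ab major, scale degree 2 is Bb, and the diatonic chord built there is a minor seventh chord.
That chord is spelled Bb-Db-F-Ab.
With the 42 figure the chord is in third inversion; from the bass Ab upward in close position it reads Ab-Bb-Db-F.

Ab Bb Db F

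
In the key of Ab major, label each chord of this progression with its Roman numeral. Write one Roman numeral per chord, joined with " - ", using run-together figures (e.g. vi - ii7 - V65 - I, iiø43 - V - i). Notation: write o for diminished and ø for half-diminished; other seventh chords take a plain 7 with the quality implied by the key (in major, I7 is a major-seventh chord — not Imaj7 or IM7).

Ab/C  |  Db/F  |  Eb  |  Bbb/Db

I6 - IV6 - V - bII6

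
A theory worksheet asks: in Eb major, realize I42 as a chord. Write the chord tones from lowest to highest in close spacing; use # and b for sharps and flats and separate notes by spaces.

D Eb G Bb

The numeral's case and figure indicate a major seventh chord. In Eb major its root, the tonic, is Eb.
That chord is spelled Eb-G-Bb-D.
With the 42 figure the chord is in third inversion; from the bass D upward in close position it reads D-Eb-G-Bb.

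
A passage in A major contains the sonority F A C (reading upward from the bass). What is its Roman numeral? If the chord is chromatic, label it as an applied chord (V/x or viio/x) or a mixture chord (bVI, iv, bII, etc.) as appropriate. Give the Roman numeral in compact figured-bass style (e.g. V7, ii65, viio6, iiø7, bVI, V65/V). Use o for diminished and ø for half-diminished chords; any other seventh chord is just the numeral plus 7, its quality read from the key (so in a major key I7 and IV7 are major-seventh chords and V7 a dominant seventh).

bVI

The pitches F-A-C form a major triad rooted on F.
F is the lowered sixth degree of A major (diatonic 6 would be F#). This is a major triad on the lowered sixth degree, borrowed from the parallel minor.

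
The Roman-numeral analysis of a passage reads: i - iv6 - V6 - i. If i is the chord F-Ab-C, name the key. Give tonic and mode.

F minor

i is given as F-Ab-C — a minor triad with root F.
If F is scale degree 1 and the mode makes that degree carry a minor triad, the tonic is F and the mode is minor.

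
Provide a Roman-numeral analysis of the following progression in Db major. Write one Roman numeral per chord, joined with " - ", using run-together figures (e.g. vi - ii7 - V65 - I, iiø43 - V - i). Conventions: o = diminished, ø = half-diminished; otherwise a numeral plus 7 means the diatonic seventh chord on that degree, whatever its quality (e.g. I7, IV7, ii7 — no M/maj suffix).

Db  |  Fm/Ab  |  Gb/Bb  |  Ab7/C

I - iii6 - IV6 - V65

Db: major triad on Db = scale degree 1 → I.
Fm/Ab: root F is the mediant; minor triad there is iii6.
Gb/Bb has root Gb, degree 4 in Db major, so IV6.
Ab7/C: dominant seventh chord on Ab = scale degree 5 → V65.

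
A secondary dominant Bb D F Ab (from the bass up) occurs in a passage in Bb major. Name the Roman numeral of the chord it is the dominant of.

IV

The chord is a dominant seventh chord on Bb.
A dominant resolves down a perfect fifth: Bb → Eb. In Bb major, Eb is scale degree 4, i.e. IV.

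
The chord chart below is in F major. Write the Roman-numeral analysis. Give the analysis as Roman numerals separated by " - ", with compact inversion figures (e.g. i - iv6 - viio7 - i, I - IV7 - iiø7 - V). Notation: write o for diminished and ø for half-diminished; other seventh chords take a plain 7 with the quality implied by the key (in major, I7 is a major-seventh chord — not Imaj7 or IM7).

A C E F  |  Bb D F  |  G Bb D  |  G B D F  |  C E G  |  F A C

A-C-E-F: major seventh chord on F = scale degree 1 → I65.
Bb-D-F has root Bb, degree 4 in F major, so IV.
G-Bb-D: minor triad on G = scale degree 2 → ii.
G-B-D-F is the secondary dominant of V (dominant seventh chord on G): V7/V.
C-E-G has root C, degree 5 in F major, so V.
F-A-C: major triad on F = scale degree 1 → I.

I65 - IV - ii - V7/V - V - I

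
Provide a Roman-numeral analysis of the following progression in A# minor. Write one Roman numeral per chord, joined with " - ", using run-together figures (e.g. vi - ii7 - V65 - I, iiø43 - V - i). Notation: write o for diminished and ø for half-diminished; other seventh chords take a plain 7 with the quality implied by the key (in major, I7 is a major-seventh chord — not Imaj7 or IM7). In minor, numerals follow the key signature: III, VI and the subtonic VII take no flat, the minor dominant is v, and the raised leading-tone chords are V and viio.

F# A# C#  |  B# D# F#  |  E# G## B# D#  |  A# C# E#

VI - iio - V7 - i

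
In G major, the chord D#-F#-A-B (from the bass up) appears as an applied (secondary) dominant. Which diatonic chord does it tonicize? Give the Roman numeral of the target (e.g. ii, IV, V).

vi

The chord is a dominant seventh chord on B.
A dominant resolves down a perfect fifth: B → E. In G major, E is scale degree 6, i.e. vi.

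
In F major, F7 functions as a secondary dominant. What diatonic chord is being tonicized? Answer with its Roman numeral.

IV

The chord is a dominant seventh chord on F.
A dominant resolves down a perfect fifth: F → Bb. In F major, Bb is scale degree 4, i.e. IV.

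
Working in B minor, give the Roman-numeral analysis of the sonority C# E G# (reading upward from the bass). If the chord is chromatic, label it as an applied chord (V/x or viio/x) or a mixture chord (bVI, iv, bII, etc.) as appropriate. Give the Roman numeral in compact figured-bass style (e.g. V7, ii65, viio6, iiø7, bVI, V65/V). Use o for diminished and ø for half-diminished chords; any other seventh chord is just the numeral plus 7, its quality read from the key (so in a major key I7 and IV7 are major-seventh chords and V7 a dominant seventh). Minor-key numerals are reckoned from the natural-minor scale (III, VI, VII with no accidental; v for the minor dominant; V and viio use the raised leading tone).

The pitches C#-E-G# form a minor triad rooted on C#.
C# is the second degree of B minor. This is the minor supertonic, borrowed from the parallel major (the Dorian ii).

ii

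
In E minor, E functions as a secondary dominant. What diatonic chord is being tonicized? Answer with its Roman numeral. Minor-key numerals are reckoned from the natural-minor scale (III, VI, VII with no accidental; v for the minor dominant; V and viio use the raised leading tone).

The chord is a major triad on E.
A dominant resolves down a perfect fifth: E → A. In E minor, A is scale degree 4, i.e. iv.

iv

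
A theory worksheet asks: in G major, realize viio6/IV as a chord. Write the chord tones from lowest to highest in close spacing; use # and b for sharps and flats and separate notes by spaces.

D F B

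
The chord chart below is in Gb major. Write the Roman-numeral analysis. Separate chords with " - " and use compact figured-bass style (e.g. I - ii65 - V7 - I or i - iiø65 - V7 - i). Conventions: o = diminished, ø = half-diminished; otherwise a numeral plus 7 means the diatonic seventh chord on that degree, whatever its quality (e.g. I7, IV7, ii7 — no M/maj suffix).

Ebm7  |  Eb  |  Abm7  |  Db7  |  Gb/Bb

Ebm7: root Eb is the submediant; minor seventh chord there is vi7.
Eb: chromatic; Eb is V of ii, so V/ii.
Abm7: root Ab is the supertonic; minor seventh chord there is ii7.
Db7: root Db is the dominant; dominant seventh chord there is V7.
Gb/Bb: root Gb is the tonic; major triad there is I6.

vi7 - V/ii - ii7 - V7 - I6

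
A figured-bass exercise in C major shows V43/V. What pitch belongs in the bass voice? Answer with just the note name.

The applied chord V43/V is rooted on D: D-F#-A-C.
The figure 43 means second inversion — the fifth is in the bass.

A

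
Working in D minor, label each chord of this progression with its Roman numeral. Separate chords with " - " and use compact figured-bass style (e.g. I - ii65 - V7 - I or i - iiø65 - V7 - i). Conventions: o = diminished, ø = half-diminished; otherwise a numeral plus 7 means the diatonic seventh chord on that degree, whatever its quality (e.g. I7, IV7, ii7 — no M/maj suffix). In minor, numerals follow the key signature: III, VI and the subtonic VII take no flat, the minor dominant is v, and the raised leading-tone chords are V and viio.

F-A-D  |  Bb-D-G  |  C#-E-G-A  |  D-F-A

F-A-D: root D is the tonic; minor triad there is i6.
Bb-D-G has root G, degree 4 in D minor, so iv6.
C#-E-G-A: dominant seventh chord on A = scale degree 5 → V65.
D-F-A: root D is the tonic; minor triad there is i.

i6 - iv6 - V65 - i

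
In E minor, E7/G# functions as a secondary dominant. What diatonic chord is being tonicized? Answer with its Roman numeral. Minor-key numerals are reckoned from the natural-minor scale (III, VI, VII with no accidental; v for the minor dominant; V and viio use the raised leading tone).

The chord is a dominant seventh chord on E.
A dominant resolves down a perfect fifth: E → A. In E minor, A is scale degree 4, i.e. iv.

iv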